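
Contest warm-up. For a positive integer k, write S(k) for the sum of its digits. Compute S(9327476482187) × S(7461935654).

S(9327476482187) = 9+3+2+7+4+7+6+4+8+2+1+8+7 = 68.
S(7461935654) = 7+4+6+1+9+3+5+6+5+4 = 50.
68 · 50 = 3400.

3400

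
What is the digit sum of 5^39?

134

5^39 = 1818989403545856475830078125
Sum of its 28 digits: 134.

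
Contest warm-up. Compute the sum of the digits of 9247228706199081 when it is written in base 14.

9247228706199081 in base 14 is B9172386627C13.
Digit sum: 11+9+1+7+2+3+8+6+6+2+7+12+1+3 = 78.

78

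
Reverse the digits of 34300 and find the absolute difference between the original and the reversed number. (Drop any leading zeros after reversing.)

33957

Reverse of 34300 is 343.
|34300 − 343| = 33957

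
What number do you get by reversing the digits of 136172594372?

273495271631

Reversing 136172594372 gives 273495271631.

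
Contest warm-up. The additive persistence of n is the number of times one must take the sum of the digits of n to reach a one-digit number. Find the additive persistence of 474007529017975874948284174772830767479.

474007529017975874948284174772830767479 → 200 → 2 (2 steps)

2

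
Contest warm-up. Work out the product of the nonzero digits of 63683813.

62208

6×3×6×8×3×8×1×3 = 62208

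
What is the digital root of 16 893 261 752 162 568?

1+6+8+9+3+2+6+1+7+5+2+1+6+2+5+6+8 = 78
7+8 = 15
1+5 = 6
(Equivalently, 16 893 261 752 162 568 mod 9 = 6.)

6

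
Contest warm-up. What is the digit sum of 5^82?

5^82 = 2067951531382569187178521730174907133914530277252197265625
Sum of its 58 digits: 247.

247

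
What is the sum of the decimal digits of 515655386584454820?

84

5+1+5+6+5+5+3+8+6+5+8+4+4+5+4+8+2+0 = 84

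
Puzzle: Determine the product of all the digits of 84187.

1792

8×4×1×8×7 = 1792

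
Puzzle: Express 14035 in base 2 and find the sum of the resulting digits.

14035 in base 2 is 11011011010011.
Digit sum: 1+1+0+1+1+0+1+1+0+1+0+0+1+1 = 9.

9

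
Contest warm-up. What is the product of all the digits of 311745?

3×1×1×7×4×5 = 420

420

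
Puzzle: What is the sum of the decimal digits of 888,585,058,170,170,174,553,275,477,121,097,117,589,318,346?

8+8+8+5+8+5+0+5+8+1+7+0+1+7+0+1+7+4+5+5+3+2+7+5+4+7+7+1+2+1+0+9+7+1+1+7+5+8+9+3+1+8+3+4+6 = 204

204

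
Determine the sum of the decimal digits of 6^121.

6^121 = 14331818396160659865344412250308798484976574959068545045852379196157177795134806700610715385856
Sum of its 95 digits: 450.

450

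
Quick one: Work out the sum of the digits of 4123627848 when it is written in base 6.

4123627848 in base 6 is 1521103353400.
Digit sum: 1+5+2+1+1+0+3+3+5+3+4+0+0 = 28.

28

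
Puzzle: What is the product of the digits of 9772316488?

9×7×7×2×3×1×6×4×8×8 = 4064256

4064256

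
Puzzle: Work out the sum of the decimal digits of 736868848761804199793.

122

7+3+6+8+6+8+8+4+8+7+6+1+8+0+4+1+9+9+7+9+3 = 122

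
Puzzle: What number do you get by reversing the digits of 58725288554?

45588252785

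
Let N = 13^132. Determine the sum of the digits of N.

721

13^132 = 1097798175089584955399483593448375662169825290015520049835855389660230376075864805000966421026881828676055209255731374998704898695057245805656699281
Sum of its 148 digits: 721.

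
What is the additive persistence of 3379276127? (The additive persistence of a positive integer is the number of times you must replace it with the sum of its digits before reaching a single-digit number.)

3379276127 → 47 → 11 → 2 (3 steps)

3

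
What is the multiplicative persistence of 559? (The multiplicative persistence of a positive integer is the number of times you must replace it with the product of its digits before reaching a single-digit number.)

559 → 225 → 20 → 0 (3 steps)

3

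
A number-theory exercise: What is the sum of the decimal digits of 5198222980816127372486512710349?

5+1+9+8+2+2+2+9+8+0+8+1+6+1+2+7+3+7+2+4+8+6+5+1+2+7+1+0+3+4+9 = 133

133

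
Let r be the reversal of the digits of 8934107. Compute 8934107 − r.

Reverse of 8934107 is 7014398.
8934107 − 7014398 = 1919709

1919709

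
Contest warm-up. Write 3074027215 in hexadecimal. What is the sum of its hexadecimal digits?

3074027215 in base 16 is B739EECF.
Digit sum: 11+7+3+9+14+14+12+15 = 85.

85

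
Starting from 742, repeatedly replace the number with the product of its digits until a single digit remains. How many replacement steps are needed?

3

742 → 56 → 30 → 0 (3 steps)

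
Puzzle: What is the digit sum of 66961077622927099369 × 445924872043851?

66961077622927099369 × 445924872043851 = 29859609970922141266295582002430019
Sum of its 35 digits: 147.

147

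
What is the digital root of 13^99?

1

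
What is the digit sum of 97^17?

97^17 = 5958260438588051333281183456765537
Sum of its 34 digits: 157.

157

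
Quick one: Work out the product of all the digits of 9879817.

254016

9×8×7×9×8×1×7 = 254016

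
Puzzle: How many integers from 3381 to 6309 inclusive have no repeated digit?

The integers in [3381, 6309] that have no repeated digit: 3401, 3402, 3405, 3406, 3407, 3408, …, 6308, 6309.
1519 qualify.

1519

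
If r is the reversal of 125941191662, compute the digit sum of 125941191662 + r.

40

Reversal of 125941191662 is 266191149521; 125941191662 + 266191149521 = 392132341183.
Digit sum of 392132341183: 3+9+2+1+3+2+3+4+1+1+8+3 = 40.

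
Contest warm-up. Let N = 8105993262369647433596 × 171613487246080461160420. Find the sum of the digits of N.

191

8105993262369647433596 × 171613487246080461160420 = 1391097771348487639207190741268109409053470320
Sum of its 46 digits: 191.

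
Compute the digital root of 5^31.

The digital root of n equals n mod 9 (or 9 when 9 | n), so we need 5^31 mod 9.
5^31 ≡ 5 (mod 9), so the digital root is 5.

5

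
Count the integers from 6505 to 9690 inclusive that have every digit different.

1620

The integers in [6505, 9690] that have every digit different: 6507, 6508, 6509, 6510, 6512, 6513, …, 9685, 9687.
1620 qualify.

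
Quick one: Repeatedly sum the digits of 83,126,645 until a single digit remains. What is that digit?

8+3+1+2+6+6+4+5 = 35
3+5 = 8
(Equivalently, 83,126,645 mod 9 = 8.)

8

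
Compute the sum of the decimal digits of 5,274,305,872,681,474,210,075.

5+2+7+4+3+0+5+8+7+2+6+8+1+4+7+4+2+1+0+0+7+5 = 88

88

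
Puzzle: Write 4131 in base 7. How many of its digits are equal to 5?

1

4131 in base 7 is 15021.
The digit 5 appears 1 time.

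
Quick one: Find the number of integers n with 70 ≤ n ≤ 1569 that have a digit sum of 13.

122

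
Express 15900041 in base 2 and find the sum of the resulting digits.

13

15900041 in base 2 is 111100101001110110001001.
Digit sum: 1+1+1+1+0+0+1+0+1+0+0+1+1+1+0+1+1+0+0+0+1+0+0+1 = 13.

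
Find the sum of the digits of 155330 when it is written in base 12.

155330 in base 12 is 75A82.
Digit sum: 7+5+10+8+2 = 32.

32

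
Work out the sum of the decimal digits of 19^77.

442

19^77 = 291089991465885207157110469823613808301508452017686087349124177032138857687247167996791522348031139
Sum of its 99 digits: 442.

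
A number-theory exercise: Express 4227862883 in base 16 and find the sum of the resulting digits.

38

4227862883 in base 16 is FC001163.
Digit sum: 15+12+0+0+1+1+6+3 = 38.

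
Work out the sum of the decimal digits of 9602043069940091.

62

9+6+0+2+0+4+3+0+6+9+9+4+0+0+9+1 = 62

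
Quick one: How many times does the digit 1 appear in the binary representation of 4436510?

4436510 in base 2 is 10000111011001000011110.
The digit 1 appears 11 times.

11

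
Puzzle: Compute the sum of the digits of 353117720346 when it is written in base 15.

353117720346 in base 15 is 92BAAECA66.
Digit sum: 9+2+11+10+10+14+12+10+6+6 = 90.

90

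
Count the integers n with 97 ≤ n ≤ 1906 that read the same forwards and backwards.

The integers in [97, 1906] that read the same forwards and backwards: 99, 101, 111, 121, 131, 141, …, 1771, 1881.
100 qualify.

100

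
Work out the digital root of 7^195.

1

The digital root of n equals n mod 9 (or 9 when 9 | n), so we need 7^195 mod 9.
7^195 ≡ 1 (mod 9), so the digital root is 1.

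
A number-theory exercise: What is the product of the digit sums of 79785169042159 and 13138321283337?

3504

S(79785169042159) = 7+9+7+8+5+1+6+9+0+4+2+1+5+9 = 73.
S(13138321283337) = 1+3+1+3+8+3+2+1+2+8+3+3+3+7 = 48.
73 · 48 = 3504.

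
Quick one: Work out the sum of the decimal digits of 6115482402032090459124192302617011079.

6+1+1+5+4+8+2+4+0+2+0+3+2+0+9+0+4+5+9+1+2+4+1+9+2+3+0+2+6+1+7+0+1+1+0+7+9 = 121

121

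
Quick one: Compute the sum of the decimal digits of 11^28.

124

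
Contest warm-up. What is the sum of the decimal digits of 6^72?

270

6^72 = 106387358923716524807713475752456393740167855629859291136
Sum of its 57 digits: 270.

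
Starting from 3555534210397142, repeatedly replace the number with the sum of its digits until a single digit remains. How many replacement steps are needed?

3555534210397142 → 59 → 14 → 5 (3 steps)

3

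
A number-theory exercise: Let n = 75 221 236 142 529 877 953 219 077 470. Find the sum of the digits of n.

7+5+2+2+1+2+3+6+1+4+2+5+2+9+8+7+7+9+5+3+2+1+9+0+7+7+4+7+0 = 127

127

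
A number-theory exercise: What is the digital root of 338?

5

3+3+8 = 14
1+4 = 5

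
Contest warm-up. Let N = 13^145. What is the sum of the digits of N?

760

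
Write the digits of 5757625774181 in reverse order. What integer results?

Reversing 5757625774181 gives 1814775267575.

1814775267575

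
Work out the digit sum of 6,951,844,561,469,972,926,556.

6+9+5+1+8+4+4+5+6+1+4+6+9+9+7+2+9+2+6+5+5+6 = 119

119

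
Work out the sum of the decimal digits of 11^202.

11^202 = 2297853845171588072967402761384480772108857010411952196233974261885552801863266860308301100577927431534441698433846526438881740072516615475420715284523147548854512490635413797197344440102765861505833264235932121
Sum of its 211 digits: 898.

898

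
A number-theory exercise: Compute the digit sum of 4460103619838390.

65

4+4+6+0+1+0+3+6+1+9+8+3+8+3+9+0 = 65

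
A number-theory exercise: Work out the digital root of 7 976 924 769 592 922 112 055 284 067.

1

7+9+7+6+9+2+4+7+6+9+5+9+2+9+2+2+1+1+2+0+5+5+2+8+4+0+6+7 = 136
1+3+6 = 10
1+0 = 1
(Equivalently, 7 976 924 769 592 922 112 055 284 067 mod 9 = 1.)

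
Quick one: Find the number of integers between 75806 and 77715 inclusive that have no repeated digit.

The integers in [75806, 77715] that have no repeated digit: 75806, 75809, 75810, 75812, 75813, 75814, …, 76984, 76985.
416 qualify.

416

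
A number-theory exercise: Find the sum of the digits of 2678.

2+6+7+8 = 23

23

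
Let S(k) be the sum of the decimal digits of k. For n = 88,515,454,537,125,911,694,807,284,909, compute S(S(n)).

5

First digit sum: 140.
1+4+0 = 5.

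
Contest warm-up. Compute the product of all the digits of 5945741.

25200

5×9×4×5×7×4×1 = 25200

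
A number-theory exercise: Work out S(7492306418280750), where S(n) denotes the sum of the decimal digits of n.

7+4+9+2+3+0+6+4+1+8+2+8+0+7+5+0 = 66

66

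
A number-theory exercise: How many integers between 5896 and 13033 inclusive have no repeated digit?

The integers in [5896, 13033] that have no repeated digit: 5896, 5897, 5901, 5902, 5903, 5904, …, 13028, 13029.
2752 qualify.

2752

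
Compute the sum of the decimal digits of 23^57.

305

23^57 = 415419284132315712417280030850401847268465234537470378097327641202361494857303
Sum of its 78 digits: 305.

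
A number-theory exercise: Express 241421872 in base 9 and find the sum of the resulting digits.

241421872 in base 9 is 554244484.
Digit sum: 5+5+4+2+4+4+4+8+4 = 40.

40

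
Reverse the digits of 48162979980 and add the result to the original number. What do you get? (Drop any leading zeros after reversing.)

Reverse of 48162979980 is 8997926184.
48162979980 + 8997926184 = 57160906164

57160906164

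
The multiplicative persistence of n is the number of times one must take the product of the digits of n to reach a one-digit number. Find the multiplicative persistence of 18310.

18310 → 0 (1 step)

1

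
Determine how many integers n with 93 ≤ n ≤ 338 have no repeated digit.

174

The integers in [93, 338] that have no repeated digit: 93, 94, 95, 96, 97, 98, …, 328, 329.
174 qualify.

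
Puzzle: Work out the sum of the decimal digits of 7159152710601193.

7+1+5+9+1+5+2+7+1+0+6+0+1+1+9+3 = 58

58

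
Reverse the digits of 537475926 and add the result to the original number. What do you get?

1167050661

Reverse of 537475926 is 629574735.
537475926 + 629574735 = 1167050661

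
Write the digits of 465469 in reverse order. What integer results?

Reversing 465469 gives 964564.

964564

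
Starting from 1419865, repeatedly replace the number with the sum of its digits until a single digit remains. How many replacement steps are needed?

1419865 → 34 → 7 (2 steps)

2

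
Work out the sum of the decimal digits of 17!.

63

17! = 355687428096000
Sum of its 15 digits: 63.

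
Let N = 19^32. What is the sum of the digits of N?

19^32 = 83198449060887472631428936505541918917761
Sum of its 41 digits: 199.

199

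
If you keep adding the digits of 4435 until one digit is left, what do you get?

7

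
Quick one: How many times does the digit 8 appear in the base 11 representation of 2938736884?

1

2938736884 in base 11 is 1278927576.
The digit 8 appears 1 time.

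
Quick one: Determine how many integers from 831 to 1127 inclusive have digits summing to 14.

The integers in [831, 1127] that have digits summing to 14: 833, 842, 851, 860, 905, 914, …, 1085, 1094.
16 qualify.

16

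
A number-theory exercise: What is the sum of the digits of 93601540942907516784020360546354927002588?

9+3+6+0+1+5+4+0+9+4+2+9+0+7+5+1+6+7+8+4+0+2+0+3+6+0+5+4+6+3+5+4+9+2+7+0+0+2+5+8+8 = 169

169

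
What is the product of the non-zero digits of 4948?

1152

4×9×4×8 = 1152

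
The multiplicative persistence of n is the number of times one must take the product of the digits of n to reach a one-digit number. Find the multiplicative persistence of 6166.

6166 → 216 → 12 → 2 (3 steps)

3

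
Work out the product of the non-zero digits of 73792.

7×3×7×9×2 = 2646

2646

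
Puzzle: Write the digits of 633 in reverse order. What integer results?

336

Reversing 633 gives 336.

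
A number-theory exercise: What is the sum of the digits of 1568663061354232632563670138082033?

127

1+5+6+8+6+6+3+0+6+1+3+5+4+2+3+2+6+3+2+5+6+3+6+7+0+1+3+8+0+8+2+0+3+3 = 127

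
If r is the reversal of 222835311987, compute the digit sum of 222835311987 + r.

48

Reversal of 222835311987 is 789113538222; 222835311987 + 789113538222 = 1011948850209.
Digit sum of 1011948850209: 1+0+1+1+9+4+8+8+5+0+2+0+9 = 48.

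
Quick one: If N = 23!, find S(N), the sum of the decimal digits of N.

99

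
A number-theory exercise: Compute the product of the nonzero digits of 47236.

1008

4×7×2×3×6 = 1008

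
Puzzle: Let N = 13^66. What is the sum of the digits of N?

325

13^66 = 33133037516798621392881499511582656606724154320695568102640872889340074409
Sum of its 74 digits: 325.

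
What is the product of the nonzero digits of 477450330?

35280

4×7×7×4×5×3×3 = 35280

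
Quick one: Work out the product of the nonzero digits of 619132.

324

6×1×9×1×3×2 = 324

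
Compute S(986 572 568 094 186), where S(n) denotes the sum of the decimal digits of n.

84

9+8+6+5+7+2+5+6+8+0+9+4+1+8+6 = 84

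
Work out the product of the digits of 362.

3×6×2 = 36

36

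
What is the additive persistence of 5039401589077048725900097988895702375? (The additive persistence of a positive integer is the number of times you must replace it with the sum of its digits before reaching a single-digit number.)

5039401589077048725900097988895702375 → 180 → 9 (2 steps)

2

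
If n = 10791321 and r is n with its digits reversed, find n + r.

23111022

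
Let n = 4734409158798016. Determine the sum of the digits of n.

76

4+7+3+4+4+0+9+1+5+8+7+9+8+0+1+6 = 76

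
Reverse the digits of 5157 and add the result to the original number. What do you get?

12672

Reverse of 5157 is 7515.
5157 + 7515 = 12672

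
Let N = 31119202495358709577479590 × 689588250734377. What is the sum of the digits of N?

31119202495358709577479590 × 689588250734377 = 21459436413023272230726432942198228865430
Sum of its 41 digits: 158.

158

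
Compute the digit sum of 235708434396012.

2+3+5+7+0+8+4+3+4+3+9+6+0+1+2 = 57

57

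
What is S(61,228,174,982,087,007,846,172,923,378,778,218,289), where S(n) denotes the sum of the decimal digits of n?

184

6+1+2+2+8+1+7+4+9+8+2+0+8+7+0+0+7+8+4+6+1+7+2+9+2+3+3+7+8+7+7+8+2+1+8+2+8+9 = 184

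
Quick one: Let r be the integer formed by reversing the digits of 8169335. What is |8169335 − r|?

2829717

Reverse of 8169335 is 5339618.
|8169335 − 5339618| = 2829717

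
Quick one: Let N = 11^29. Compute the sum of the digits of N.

11^29 = 1586309297171491574414436704891
Sum of its 31 digits: 140.

140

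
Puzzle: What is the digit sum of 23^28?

23^28 = 134393854047545109686936775588697536481
Sum of its 39 digits: 202.

202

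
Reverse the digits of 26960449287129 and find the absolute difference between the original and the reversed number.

Reverse of 26960449287129 is 92178294406962.
|26960449287129 − 92178294406962| = 65217845119833

65217845119833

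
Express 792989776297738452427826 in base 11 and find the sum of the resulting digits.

126

792989776297738452427826 in base 11 is 981801AA749779520646517.
Digit sum: 9+8+1+8+0+1+10+10+7+4+9+7+7+9+5+2+0+6+4+6+5+1+7 = 126.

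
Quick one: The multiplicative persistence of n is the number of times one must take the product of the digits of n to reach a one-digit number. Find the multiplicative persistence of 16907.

1

16907 → 0 (1 step)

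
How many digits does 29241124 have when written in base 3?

16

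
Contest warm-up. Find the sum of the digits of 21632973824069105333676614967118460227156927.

190

2+1+6+3+2+9+7+3+8+2+4+0+6+9+1+0+5+3+3+3+6+7+6+6+1+4+9+6+7+1+1+8+4+6+0+2+2+7+1+5+6+9+2+7 = 190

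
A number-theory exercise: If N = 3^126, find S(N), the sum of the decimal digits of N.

234

3^126 = 1310020508637620352391208095712502073964245732475093456566329
Sum of its 61 digits: 234.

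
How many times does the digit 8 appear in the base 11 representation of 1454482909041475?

1

1454482909041475 in base 11 is 391496812954275.
The digit 8 appears 1 time.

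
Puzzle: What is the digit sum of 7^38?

7^38 = 129934811447123020117172145698449
Sum of its 33 digits: 130.

130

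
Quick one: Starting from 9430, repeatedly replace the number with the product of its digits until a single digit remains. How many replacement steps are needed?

1

9430 → 0 (1 step)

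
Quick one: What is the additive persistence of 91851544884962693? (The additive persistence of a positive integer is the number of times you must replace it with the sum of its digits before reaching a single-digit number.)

91851544884962693 → 92 → 11 → 2 (3 steps)

3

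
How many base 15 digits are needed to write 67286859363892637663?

67286859363892637663 in base 15 is A39D8236D7E636D78, which has 17 digits.

17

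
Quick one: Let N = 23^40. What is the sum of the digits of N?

238

23^40 = 2945190837423705167875564697729320458241471826430830401
Sum of its 55 digits: 238.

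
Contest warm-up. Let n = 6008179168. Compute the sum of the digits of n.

46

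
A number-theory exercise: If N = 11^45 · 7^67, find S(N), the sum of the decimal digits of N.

479

11^45 · 7^67 = 30495763649847356262249043422363895824827900479882361510050286429755378372750541773866207481372826442893
Sum of its 104 digits: 479.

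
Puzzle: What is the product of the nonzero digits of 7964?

7×9×6×4 = 1512

1512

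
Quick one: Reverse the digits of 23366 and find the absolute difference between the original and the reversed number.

Reverse of 23366 is 66332.
|23366 − 66332| = 42966

42966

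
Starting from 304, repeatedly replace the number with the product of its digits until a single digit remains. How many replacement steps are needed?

304 → 0 (1 step)

1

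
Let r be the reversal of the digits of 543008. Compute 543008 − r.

-257337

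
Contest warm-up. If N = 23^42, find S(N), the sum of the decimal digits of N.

253

23^42 = 1558005952997140033806173725098810522409738596181909282129
Sum of its 58 digits: 253.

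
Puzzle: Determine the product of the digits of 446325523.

86400

4×4×6×3×2×5×5×2×3 = 86400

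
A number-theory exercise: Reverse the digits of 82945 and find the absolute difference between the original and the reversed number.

28017

Reverse of 82945 is 54928.
|82945 − 54928| = 28017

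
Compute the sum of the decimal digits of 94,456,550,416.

49

9+4+4+5+6+5+5+0+4+1+6 = 49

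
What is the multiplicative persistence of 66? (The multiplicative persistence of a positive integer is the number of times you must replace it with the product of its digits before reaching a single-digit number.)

3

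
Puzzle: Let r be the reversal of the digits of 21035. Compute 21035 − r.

Reverse of 21035 is 53012.
21035 − 53012 = -31977

-31977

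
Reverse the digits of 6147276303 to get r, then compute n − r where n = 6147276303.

3110548887

Reverse of 6147276303 is 3036727416.
6147276303 − 3036727416 = 3110548887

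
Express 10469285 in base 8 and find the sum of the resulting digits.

43

10469285 in base 8 is 47737645.
Digit sum: 4+7+7+3+7+6+4+5 = 43.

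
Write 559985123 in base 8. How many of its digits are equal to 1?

2

559985123 in base 8 is 4130130743.
The digit 1 appears 2 times.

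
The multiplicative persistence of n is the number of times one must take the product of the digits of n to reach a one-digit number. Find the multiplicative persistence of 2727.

2727 → 196 → 54 → 20 → 0 (4 steps)

4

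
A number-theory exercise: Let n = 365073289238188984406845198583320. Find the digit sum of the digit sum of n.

7

First digit sum: 160.
1+6+0 = 7.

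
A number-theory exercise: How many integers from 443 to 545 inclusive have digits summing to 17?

7

The integers in [443, 545] that have digits summing to 17: 449, 458, 467, 476, 485, 494, 539.
7 qualify.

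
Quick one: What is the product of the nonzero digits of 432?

24

4×3×2 = 24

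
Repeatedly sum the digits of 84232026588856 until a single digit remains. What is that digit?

4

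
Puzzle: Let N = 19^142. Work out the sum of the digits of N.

856

19^142 = 38283473536318872949866687176345119434681006000572778053085551128360710733792547199597858733159945542680409375020648462145743071987297536744988867343801178147851460890695616129761561
Sum of its 182 digits: 856.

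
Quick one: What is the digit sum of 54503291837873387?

83

5+4+5+0+3+2+9+1+8+3+7+8+7+3+3+8+7 = 83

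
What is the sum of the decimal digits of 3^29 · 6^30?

3^29 · 6^30 = 15172386535967780118597904926095966208
Sum of its 38 digits: 189.

189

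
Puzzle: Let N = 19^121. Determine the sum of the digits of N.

685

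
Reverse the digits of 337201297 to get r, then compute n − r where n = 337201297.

Reverse of 337201297 is 792102733.
337201297 − 792102733 = -454901436

-454901436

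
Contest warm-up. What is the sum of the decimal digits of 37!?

153

37! = 13763753091226345046315979581580902400000000
Sum of its 44 digits: 153.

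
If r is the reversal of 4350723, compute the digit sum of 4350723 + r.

30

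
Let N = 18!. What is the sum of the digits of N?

54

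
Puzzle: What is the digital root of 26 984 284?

2+6+9+8+4+2+8+4 = 43
4+3 = 7

7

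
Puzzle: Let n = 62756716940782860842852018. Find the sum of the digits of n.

6+2+7+5+6+7+1+6+9+4+0+7+8+2+8+6+0+8+4+2+8+5+2+0+1+8 = 122

122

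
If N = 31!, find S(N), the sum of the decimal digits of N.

135

31! = 8222838654177922817725562880000000
Sum of its 34 digits: 135.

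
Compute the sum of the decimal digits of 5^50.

5^50 = 88817841970012523233890533447265625
Sum of its 35 digits: 151.

151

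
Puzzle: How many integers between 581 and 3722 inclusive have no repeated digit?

1663

The integers in [581, 3722] that have no repeated digit: 581, 582, 583, 584, 586, 587, …, 3720, 3721.
1663 qualify.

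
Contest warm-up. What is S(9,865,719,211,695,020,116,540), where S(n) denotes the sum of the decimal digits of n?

9+8+6+5+7+1+9+2+1+1+6+9+5+0+2+0+1+1+6+5+4+0 = 88

88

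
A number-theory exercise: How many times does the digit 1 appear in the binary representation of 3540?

7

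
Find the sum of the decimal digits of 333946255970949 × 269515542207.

333946255970949 × 269515542207 = 90003706246007930975344443
Sum of its 26 digits: 99.

99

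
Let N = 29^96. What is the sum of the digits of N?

640

29^96 = 245588370931177495936589716742132211890456936500352403114780489287315288626541191399109648792723503741731243485697744946949239083922194741121
Sum of its 141 digits: 640.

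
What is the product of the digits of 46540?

4×6×5×4×0 = 0

0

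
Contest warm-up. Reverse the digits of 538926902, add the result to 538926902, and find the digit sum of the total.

Reversal of 538926902 is 209629835; 538926902 + 209629835 = 748556737.
Digit sum of 748556737: 7+4+8+5+5+6+7+3+7 = 52.

52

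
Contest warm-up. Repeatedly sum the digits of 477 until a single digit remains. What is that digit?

9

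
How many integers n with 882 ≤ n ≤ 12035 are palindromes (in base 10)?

The integers in [882, 12035] that are palindromes (in base 10): 888, 898, 909, 919, 929, 939, …, 11911, 12021.
123 qualify.

123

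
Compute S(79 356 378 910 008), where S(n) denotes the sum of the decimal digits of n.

66

7+9+3+5+6+3+7+8+9+1+0+0+0+8 = 66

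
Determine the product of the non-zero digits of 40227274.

4×2×2×7×2×7×4 = 6272

6272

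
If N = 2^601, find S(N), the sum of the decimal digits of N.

821

2^601 = 8299031137761985917024815727382322302024892464484873799991314659381305622825816292799414097894207588576395773222601578364790302150823550615773749668227927374122363606803019047370752
Sum of its 181 digits: 821.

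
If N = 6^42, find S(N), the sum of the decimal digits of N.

153

6^42 = 481229803398374426442198455156736
Sum of its 33 digits: 153.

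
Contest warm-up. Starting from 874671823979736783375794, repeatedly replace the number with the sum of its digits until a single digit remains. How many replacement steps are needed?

2

874671823979736783375794 → 140 → 5 (2 steps)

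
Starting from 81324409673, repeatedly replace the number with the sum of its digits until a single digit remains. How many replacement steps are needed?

3

81324409673 → 47 → 11 → 2 (3 steps)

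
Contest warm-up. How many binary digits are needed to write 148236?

148236 in base 2 is 100100001100001100, which has 18 digits.

18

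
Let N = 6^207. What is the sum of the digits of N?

756

6^207 = 119483745853043702469501963232199443537166897419554352935246431440779773046402351262042978398494178788880592310479449080358069181569533541772011788739673835175936
Sum of its 162 digits: 756.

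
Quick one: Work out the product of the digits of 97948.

18144

9×7×9×4×8 = 18144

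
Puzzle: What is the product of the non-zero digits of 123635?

540

1×2×3×6×3×5 = 540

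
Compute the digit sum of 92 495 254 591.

9+2+4+9+5+2+5+4+5+9+1 = 55

55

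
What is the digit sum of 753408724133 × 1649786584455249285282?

147

753408724133 × 1649786584455249285282 = 1242963605686169214858771755110506
Sum of its 34 digits: 147.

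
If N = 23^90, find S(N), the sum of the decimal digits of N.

23^90 = 359339733669351605185101286718740311628342797555834676291480724848488155215018843334859391939330168929445333462245499312849
Sum of its 123 digits: 568.

568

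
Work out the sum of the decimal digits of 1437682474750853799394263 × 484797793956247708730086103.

234

1437682474750853799394263 × 484797793956247708730086103 = 696985292168772719173907251317661528421705234227089
Sum of its 51 digits: 234.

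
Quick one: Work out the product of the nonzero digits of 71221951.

7×1×2×2×1×9×5×1 = 1260

1260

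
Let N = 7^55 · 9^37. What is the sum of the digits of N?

351

7^55 · 9^37 = 6128653246073133392328424442897248451352651638951518709817840766874147510123233167
Sum of its 82 digits: 351.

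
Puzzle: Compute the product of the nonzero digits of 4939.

972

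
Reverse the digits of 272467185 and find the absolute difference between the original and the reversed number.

309297087

Reverse of 272467185 is 581764272.
|272467185 − 581764272| = 309297087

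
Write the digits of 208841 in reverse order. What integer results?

148802

Reversing 208841 gives 148802.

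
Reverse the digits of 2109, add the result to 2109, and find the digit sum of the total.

6

Reversal of 2109 is 9012; 2109 + 9012 = 11121.
Digit sum of 11121: 1+1+1+2+1 = 6.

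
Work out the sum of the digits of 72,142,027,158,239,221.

58

7+2+1+4+2+0+2+7+1+5+8+2+3+9+2+2+1 = 58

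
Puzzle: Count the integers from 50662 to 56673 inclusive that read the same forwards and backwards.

The integers in [50662, 56673] that read the same forwards and backwards: 50705, 50805, 50905, 51015, 51115, 51215, …, 56565, 56665.
60 qualify.

60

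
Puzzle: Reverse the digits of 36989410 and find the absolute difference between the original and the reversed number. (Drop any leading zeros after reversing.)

35490447

Reverse of 36989410 is 1498963.
|36989410 − 1498963| = 35490447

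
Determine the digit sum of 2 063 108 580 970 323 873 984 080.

2+0+6+3+1+0+8+5+8+0+9+7+0+3+2+3+8+7+3+9+8+4+0+8+0 = 104

104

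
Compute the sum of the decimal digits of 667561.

6+6+7+5+6+1 = 31

31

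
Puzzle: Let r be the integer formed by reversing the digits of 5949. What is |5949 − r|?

3546

Reverse of 5949 is 9495.
|5949 − 9495| = 3546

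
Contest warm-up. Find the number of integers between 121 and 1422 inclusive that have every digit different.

815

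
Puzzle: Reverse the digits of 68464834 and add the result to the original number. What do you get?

Reverse of 68464834 is 43846486.
68464834 + 43846486 = 112311320

112311320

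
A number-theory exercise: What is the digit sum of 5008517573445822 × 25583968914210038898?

5008517573445822 × 25583968914210038898 = 128137757905312605422917502515584156
Sum of its 36 digits: 144.

144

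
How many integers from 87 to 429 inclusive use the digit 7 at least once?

The integers in [87, 429] that use the digit 7 at least once: 87, 97, 107, 117, 127, 137, …, 417, 427.
62 qualify.

62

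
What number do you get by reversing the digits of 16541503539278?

87293530514561

Reversing 16541503539278 gives 87293530514561.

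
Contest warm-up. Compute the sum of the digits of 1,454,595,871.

49

1+4+5+4+5+9+5+8+7+1 = 49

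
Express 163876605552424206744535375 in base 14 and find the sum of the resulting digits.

168

163876605552424206744535375 in base 14 is 9DC90C407A6C6B3813D7499.
Digit sum: 9+13+12+9+0+12+4+0+7+10+6+12+6+11+3+8+1+3+13+7+4+9+9 = 168.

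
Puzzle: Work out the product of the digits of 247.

56

2×4×7 = 56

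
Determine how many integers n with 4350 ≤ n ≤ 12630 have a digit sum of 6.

The integers in [4350, 12630] that have a digit sum of 6: 5001, 5010, 5100, 6000, 10005, 10014, …, 12210, 12300.
50 qualify.

50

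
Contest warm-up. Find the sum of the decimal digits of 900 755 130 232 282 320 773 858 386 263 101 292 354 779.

170

9+0+0+7+5+5+1+3+0+2+3+2+2+8+2+3+2+0+7+7+3+8+5+8+3+8+6+2+6+3+1+0+1+2+9+2+3+5+4+7+7+9 = 170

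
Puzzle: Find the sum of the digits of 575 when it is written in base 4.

575 in base 4 is 20333.
Digit sum: 2+0+3+3+3 = 11.

11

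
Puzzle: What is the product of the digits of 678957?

105840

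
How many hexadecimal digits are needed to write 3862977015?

8

3862977015 in base 16 is E64059F7, which has 8 digits.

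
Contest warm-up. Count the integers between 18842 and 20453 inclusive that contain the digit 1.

1330

The integers in [18842, 20453] that contain the digit 1: 18842, 18843, 18844, 18845, 18846, 18847, …, 20441, 20451.
1330 qualify.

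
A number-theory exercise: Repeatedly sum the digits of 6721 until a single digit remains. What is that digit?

7

6+7+2+1 = 16
1+6 = 7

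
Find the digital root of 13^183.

The digital root of n equals n mod 9 (or 9 when 9 | n), so we need 13^183 mod 9.
13^183 ≡ 1 (mod 9), so the digital root is 1.

1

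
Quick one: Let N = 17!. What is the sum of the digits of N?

63

17! = 355687428096000
Sum of its 15 digits: 63.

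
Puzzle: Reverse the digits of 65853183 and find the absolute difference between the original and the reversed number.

Reverse of 65853183 is 38135856.
|65853183 − 38135856| = 27717327

27717327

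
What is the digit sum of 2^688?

2^688 = 1284212866588958375791257295625031412487875928423626430541572486100764686107685747586344369208395617975337638880902885183842634826705030240021439152991181848133599529084092919480386659639727225896311829037056
Sum of its 208 digits: 970.

970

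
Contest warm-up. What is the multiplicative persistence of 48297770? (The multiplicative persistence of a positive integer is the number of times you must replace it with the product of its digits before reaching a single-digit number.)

1

48297770 → 0 (1 step)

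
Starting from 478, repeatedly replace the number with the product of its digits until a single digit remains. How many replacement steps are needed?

478 → 224 → 16 → 6 (3 steps)

3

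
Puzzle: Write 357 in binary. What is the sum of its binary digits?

5

357 in base 2 is 101100101.
Digit sum: 1+0+1+1+0+0+1+0+1 = 5.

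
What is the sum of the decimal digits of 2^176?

2^176 = 95780971304118053647396689196894323976171195136475136
Sum of its 53 digits: 256.

256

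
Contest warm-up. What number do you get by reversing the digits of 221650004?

Reversing 221650004 gives 400056122.

400056122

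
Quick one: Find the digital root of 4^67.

The digital root of n equals n mod 9 (or 9 when 9 | n), so we need 4^67 mod 9.
4^67 ≡ 4 (mod 9), so the digital root is 4.

4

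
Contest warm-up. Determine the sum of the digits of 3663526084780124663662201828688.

3+6+6+3+5+2+6+0+8+4+7+8+0+1+2+4+6+6+3+6+6+2+2+0+1+8+2+8+6+8+8 = 137

137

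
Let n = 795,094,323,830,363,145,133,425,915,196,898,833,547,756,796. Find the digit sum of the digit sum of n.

12

First digit sum: 219.
2+1+9 = 12.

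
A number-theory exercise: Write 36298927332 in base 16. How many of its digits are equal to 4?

36298927332 in base 16 is 87395ACE4.
The digit 4 appears 1 time.

1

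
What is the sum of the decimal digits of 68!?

68! = 2480035542436830599600990418569171581047399201355367672371710738018221445712183296000000000000000
Sum of its 97 digits: 342.

342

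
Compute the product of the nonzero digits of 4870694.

4×8×7×6×9×4 = 48384

48384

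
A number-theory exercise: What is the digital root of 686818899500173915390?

7

6+8+6+8+1+8+8+9+9+5+0+0+1+7+3+9+1+5+3+9+0 = 106
1+0+6 = 7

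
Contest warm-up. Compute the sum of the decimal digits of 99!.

648

99! = 933262154439441526816992388562667004907159682643816214685929638952175999932299156089414639761565182862536979208272237582511852109168640000000000000000000000
Sum of its 156 digits: 648.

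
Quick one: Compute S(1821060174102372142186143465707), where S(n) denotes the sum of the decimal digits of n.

1+8+2+1+0+6+0+1+7+4+1+0+2+3+7+2+1+4+2+1+8+6+1+4+3+4+6+5+7+0+7 = 104

104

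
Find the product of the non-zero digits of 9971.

9×9×7×1 = 567

567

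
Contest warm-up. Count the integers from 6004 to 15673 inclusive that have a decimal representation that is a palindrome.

97

The integers in [6004, 15673] that have a decimal representation that is a palindrome: 6006, 6116, 6226, 6336, 6446, 6556, …, 15551, 15651.
97 qualify.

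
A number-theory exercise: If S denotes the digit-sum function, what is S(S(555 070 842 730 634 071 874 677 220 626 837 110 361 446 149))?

First digit sum: 182.
1+8+2 = 11.

11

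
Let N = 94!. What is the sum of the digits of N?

94! = 108736615665674308027365285256786601004186803580182872307497374434045199869417927630229109214583415458560865651202385340530688000000000000000000000
Sum of its 147 digits: 549.

549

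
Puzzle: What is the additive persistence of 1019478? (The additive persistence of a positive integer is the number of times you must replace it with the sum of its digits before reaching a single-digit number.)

2

1019478 → 30 → 3 (2 steps)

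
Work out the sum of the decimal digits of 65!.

65! = 8247650592082470666723170306785496252186258551345437492922123134388955774976000000000000000
Sum of its 91 digits: 351.

351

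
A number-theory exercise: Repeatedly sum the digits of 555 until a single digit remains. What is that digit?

5+5+5 = 15
1+5 = 6
(Equivalently, 555 mod 9 = 6.)

6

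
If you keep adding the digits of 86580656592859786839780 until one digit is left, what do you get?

8+6+5+8+0+6+5+6+5+9+2+8+5+9+7+8+6+8+3+9+7+8+0 = 138
1+3+8 = 12
1+2 = 3

3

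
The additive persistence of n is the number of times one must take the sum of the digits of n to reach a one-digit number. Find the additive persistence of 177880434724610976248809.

177880434724610976248809 → 115 → 7 (2 steps)

2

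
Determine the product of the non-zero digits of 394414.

1728

3×9×4×4×1×4 = 1728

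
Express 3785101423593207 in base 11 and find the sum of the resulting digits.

3785101423593207 in base 11 is 9A7060554256233.
Digit sum: 9+10+7+0+6+0+5+5+4+2+5+6+2+3+3 = 67.

67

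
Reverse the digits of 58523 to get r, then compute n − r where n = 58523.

Reverse of 58523 is 32585.
58523 − 32585 = 25938

25938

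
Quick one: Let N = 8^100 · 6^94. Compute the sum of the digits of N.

8^100 · 6^94 = 28524381431733741935243113736044976055455923580459132616473822017300470176931125733086875157820390880874630195790921141400509332607307469397601218589381677595754496
Sum of its 164 digits: 702.

702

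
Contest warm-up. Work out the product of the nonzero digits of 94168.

1728

9×4×1×6×8 = 1728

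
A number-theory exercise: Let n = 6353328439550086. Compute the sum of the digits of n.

70

6+3+5+3+3+2+8+4+3+9+5+5+0+0+8+6 = 70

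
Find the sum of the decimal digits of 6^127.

450

6^127 = 668665319091271746677508897950407302115067081290302037659288603775909287209809541423693537042497536
Sum of its 99 digits: 450.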